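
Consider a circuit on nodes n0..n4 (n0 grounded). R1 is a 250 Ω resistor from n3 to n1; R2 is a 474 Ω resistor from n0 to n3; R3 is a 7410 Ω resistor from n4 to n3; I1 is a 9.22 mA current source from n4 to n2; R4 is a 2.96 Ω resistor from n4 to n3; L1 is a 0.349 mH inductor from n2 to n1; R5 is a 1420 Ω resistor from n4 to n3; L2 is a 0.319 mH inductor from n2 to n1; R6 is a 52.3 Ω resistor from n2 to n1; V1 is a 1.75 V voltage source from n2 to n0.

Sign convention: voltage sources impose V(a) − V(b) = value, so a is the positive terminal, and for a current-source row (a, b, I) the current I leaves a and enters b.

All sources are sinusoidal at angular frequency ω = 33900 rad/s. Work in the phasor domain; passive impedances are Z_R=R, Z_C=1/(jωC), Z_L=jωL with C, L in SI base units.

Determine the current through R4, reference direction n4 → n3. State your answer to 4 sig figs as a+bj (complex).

Element admittances at ω=33900 rad/s:
  Y(R1) = 0.004000+0.000j S between n3,n1
  Y(R2) = 0.002110+0.000j S between n0,n3
  Y(R3) = 0.0001350+0.000j S between n4,n3
  I1: injects 0.00922 A into n2 (from n4)
  Y(R4) = 0.3378+0.000j S between n4,n3
  Y(L1) = 0.000-0.08452j S between n2,n1
  Y(R5) = 0.0007042+0.000j S between n4,n3
  Y(L2) = 0.000-0.09247j S between n2,n1
  Y(R6) = 0.01912+0.000j S between n2,n1
  V1: constraint V(n2)−V(n0) = 1.75
Assemble and solve the 5×5 MNA system:
  V(n1)=1.745-0.04713j  V(n2)=1.750+0.000j  V(n3)=-0.3669-0.03085j  V(n4)=-0.3942-0.03085j
  i(V1)=0.0007741+6.509e-05j

-0.009197+0.000j A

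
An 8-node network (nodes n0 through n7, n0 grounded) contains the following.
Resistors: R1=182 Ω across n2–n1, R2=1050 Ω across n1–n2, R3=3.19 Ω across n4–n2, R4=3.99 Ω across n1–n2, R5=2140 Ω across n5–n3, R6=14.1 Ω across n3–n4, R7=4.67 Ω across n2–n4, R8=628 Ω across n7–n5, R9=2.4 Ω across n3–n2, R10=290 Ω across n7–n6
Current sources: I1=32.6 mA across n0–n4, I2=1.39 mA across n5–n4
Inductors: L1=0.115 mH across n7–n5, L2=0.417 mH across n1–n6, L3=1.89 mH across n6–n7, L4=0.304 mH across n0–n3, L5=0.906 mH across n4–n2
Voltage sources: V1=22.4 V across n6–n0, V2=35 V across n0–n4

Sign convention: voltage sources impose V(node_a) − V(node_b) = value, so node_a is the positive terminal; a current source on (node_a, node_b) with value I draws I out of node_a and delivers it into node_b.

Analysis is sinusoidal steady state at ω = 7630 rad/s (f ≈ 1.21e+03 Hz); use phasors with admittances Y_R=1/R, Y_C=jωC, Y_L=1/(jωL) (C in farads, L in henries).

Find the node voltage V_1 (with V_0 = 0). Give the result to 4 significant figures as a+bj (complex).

Apply KCL at each of the 7 non-ground nodes and solve the resulting linear system.
Node n1: branches {R1, R2, R4, L2} → V_1 = 10.42-20.78j
Node n2: branches {R1, R2, R3, R4, R7, R9, L5} → V_2 = -14.98-6.127j
Node n3: branches {R5, R6, L4, R9} → V_3 = -7.434-11.80j
Node n4: branches {R3, I1, R6, R7, I2, L5, V2} → V_4 = -35.00+0.000j
Node n5: branches {L1, R5, R8, I2} → V_5 = 22.47-0.2384j
Node n6: branches {L2, L3, R10, V1} → V_6 = 22.40+0.000j
Node n7: branches {L1, L3, R8, R10} → V_7 = 22.47-0.2249j
Source currents: i(V1)=-6.545+3.760j, i(V2)=-11.66+6.965j

10.42-20.78j V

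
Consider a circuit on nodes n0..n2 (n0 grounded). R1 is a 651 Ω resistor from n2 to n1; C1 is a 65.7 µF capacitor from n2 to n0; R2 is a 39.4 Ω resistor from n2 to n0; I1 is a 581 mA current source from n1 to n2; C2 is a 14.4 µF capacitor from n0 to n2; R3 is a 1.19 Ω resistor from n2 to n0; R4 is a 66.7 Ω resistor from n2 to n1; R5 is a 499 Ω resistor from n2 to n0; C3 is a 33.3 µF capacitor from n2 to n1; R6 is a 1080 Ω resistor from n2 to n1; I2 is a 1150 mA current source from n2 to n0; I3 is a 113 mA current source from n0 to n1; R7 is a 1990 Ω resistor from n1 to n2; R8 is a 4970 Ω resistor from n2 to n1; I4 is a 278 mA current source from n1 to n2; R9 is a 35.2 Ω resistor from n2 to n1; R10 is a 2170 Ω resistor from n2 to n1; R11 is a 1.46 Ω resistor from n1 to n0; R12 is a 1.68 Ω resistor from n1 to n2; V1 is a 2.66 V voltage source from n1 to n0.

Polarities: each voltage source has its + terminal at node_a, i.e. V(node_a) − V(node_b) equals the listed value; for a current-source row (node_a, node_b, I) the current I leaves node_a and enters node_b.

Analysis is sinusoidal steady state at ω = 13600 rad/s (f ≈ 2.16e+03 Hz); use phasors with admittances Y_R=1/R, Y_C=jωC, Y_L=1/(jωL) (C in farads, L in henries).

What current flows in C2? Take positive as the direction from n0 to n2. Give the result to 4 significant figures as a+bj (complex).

-0.01543-0.1681j A

Apply KCL at each of the 2 non-ground nodes and solve the resulting linear system.
Node n1: branches {R1, I1, R4, C3, R6, I3, R7, R8, I4, R9, R10, R11, R12, V1} → V_1 = 2.660+0.000j
Node n2: branches {R1, C1, R2, I1, C2, R3, R4, R5, C3, R6, I2, R7, R8, I4, R9, R10, R12} → V_2 = 0.8582-0.07878j
Source currents: i(V1)=-3.689-0.8666j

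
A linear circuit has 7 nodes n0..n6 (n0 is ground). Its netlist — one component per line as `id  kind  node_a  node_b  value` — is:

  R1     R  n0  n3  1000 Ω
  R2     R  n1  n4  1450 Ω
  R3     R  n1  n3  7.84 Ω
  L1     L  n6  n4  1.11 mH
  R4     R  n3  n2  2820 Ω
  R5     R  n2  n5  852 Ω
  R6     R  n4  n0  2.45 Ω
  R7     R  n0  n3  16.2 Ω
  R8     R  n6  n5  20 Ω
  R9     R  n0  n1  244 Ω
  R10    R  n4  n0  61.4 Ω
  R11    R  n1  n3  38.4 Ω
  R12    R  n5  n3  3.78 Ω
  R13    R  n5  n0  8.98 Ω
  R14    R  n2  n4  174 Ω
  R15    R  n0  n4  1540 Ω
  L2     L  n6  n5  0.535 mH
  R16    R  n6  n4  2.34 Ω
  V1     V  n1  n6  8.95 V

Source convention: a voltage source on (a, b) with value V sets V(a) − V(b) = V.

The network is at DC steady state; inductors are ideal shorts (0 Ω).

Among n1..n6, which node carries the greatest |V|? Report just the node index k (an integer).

1

MNA unknowns: 6 node voltages V₁..V_6 plus 3 source currents (L1, L2, V1)
R1: Y=0.001000 on G[0,3]
R2: Y=0.0006897 on G[1,4]
R3: Y=0.1276 on G[1,3]
L1: row V6−V4=0, i_L1 at 6,4
R4: Y=0.0003546 on G[3,2]
R5: Y=0.001174 on G[2,5]
R6: Y=0.4082 on G[4,0]
R7: Y=0.06173 on G[0,3]
R8: Y=0.05000 on G[6,5]
R9: Y=0.004098 on G[0,1]
R10: Y=0.01629 on G[4,0]
R11: Y=0.02604 on G[1,3]
R12: Y=0.2646 on G[5,3]
R13: Y=0.1114 on G[5,0]
R14: Y=0.005747 on G[2,4]
R15: Y=0.0006494 on G[0,4]
L2: row V6−V5=0, i_L2 at 6,5
R16: Y=0.4274 on G[6,4]
V1: row V1−V6=8.95, i_V1 at 1,6
solve → V1=8.587, V2=-0.2212, V3=2.541, V4=-0.3627, V5=-0.3627, V6=-0.3627
aux → i_L1=-0.1612, i_L2=-0.8088, i_V1=-0.9700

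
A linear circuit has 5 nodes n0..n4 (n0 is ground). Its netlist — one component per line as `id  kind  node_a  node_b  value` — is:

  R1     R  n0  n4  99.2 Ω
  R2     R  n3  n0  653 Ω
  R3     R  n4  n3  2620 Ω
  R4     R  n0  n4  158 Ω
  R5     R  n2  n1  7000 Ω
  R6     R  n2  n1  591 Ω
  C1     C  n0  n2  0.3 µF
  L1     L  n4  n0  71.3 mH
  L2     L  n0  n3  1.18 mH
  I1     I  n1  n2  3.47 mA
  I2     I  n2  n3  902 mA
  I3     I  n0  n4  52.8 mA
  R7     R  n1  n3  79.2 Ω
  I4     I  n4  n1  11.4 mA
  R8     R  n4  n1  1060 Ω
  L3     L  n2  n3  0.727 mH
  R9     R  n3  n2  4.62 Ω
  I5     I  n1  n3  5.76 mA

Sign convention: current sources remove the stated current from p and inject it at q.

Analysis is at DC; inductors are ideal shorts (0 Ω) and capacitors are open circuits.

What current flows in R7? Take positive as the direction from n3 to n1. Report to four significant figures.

-0.001779 A

Apply KCL at each of the 4 non-ground nodes and solve the resulting linear system.
Node n1: branches {R5, R6, I1, R7, I4, R8, I5} → V_1 = 0.1409
Node n2: branches {R5, R6, C1, I1, I2, L3, R9} → V_2 = 0.000
Node n3: branches {R2, R3, L2, I2, R7, L3, R9, I5} → V_3 = 0.000
Node n4: branches {R1, R3, R4, L1, I3, I4, R8} → V_4 = 0.000
Source currents: i(L1)=0.04153, i(L2)=-0.01127, i(L3)=-0.8983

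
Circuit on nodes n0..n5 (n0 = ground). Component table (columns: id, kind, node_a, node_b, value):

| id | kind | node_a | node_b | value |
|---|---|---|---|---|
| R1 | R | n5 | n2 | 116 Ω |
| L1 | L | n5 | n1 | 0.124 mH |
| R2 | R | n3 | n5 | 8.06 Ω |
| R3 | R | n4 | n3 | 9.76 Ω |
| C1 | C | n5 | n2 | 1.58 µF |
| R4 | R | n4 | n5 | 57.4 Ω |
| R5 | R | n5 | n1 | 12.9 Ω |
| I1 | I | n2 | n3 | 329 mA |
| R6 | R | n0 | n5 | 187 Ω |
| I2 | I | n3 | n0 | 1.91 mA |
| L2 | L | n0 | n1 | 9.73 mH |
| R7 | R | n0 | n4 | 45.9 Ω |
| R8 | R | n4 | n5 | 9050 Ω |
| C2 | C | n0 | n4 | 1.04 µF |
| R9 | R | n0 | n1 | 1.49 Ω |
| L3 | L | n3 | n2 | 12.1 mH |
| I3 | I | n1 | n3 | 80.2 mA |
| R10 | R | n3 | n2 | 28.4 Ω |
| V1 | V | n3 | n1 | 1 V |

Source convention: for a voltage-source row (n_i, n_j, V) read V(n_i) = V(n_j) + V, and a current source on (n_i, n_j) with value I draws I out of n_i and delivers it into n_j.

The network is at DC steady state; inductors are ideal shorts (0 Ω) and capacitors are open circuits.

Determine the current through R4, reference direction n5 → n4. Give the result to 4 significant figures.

MNA unknowns: 5 node voltages V₁..V_5 plus 4 source currents (L1, L2, L3, V1)
R1: Y=0.008621 on G[5,2]
L1: row V5−V1=0, i_L1 at 5,1
R2: Y=0.1241 on G[3,5]
R3: Y=0.1025 on G[4,3]
C1: Y=0.000 on G[5,2]
R4: Y=0.01742 on G[4,5]
R5: Y=0.07752 on G[5,1]
I1: z[2]−=0.329, z[3]+=0.329
R6: Y=0.005348 on G[0,5]
I2: z[3]−=0.00191, z[0]+=0.00191
L2: row V0−V1=0, i_L2 at 0,1
R7: Y=0.02179 on G[0,4]
R8: Y=0.0001105 on G[4,5]
C2: Y=0.000 on G[0,4]
R9: Y=0.6711 on G[0,1]
L3: row V3−V2=0, i_L3 at 3,2
I3: z[1]−=0.0802, z[3]+=0.0802
R10: Y=0.03521 on G[3,2]
V1: row V3−V1=1, i_V1 at 3,1
solve → V1=0.000, V2=1.000, V3=1.000, V4=0.7227, V5=0.000
aux → i_L1=0.1454, i_L2=0.01765, i_L3=0.3376, i_V1=-0.08281

-0.01259 A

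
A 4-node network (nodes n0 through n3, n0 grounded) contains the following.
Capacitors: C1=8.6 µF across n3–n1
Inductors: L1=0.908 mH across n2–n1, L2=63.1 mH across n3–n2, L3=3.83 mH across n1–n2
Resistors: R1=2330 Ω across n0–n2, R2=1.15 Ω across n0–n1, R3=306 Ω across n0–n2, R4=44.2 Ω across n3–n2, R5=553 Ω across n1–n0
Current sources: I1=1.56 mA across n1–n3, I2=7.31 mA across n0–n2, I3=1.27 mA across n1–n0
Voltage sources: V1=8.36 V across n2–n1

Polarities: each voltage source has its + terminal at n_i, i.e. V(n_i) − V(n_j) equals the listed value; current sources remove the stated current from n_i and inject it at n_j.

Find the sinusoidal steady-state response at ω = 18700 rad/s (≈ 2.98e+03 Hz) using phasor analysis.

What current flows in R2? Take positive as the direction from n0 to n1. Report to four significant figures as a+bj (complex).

0.02471+0.000j A

Element admittances at ω=18700 rad/s:
  Y(C1) = 0.000+0.1608j S between n3,n1
  Y(L1) = 0.000-0.05889j S between n2,n1
  Y(R1) = 0.0004292+0.000j S between n0,n2
  Y(L2) = 0.000-0.0008475j S between n3,n2
  Y(L3) = 0.000-0.01396j S between n1,n2
  Y(R2) = 0.8696+0.000j S between n0,n1
  I1: injects 0.00156 A into n3 (from n1)
  Y(R3) = 0.003268+0.000j S between n0,n2
  I2: injects 0.00731 A into n2 (from n0)
  Y(R4) = 0.02262+0.000j S between n3,n2
  Y(R5) = 0.001808+0.000j S between n1,n0
  I3: injects 0.00127 A into n0 (from n1)
  V1: constraint V(n2)−V(n1) = 8.36
Assemble and solve the 4×4 MNA system:
  V(n1)=-0.02842+0.000j  V(n2)=8.332+0.000j  V(n3)=0.09345-1.175j
  i(V1)=-0.2109+0.5895j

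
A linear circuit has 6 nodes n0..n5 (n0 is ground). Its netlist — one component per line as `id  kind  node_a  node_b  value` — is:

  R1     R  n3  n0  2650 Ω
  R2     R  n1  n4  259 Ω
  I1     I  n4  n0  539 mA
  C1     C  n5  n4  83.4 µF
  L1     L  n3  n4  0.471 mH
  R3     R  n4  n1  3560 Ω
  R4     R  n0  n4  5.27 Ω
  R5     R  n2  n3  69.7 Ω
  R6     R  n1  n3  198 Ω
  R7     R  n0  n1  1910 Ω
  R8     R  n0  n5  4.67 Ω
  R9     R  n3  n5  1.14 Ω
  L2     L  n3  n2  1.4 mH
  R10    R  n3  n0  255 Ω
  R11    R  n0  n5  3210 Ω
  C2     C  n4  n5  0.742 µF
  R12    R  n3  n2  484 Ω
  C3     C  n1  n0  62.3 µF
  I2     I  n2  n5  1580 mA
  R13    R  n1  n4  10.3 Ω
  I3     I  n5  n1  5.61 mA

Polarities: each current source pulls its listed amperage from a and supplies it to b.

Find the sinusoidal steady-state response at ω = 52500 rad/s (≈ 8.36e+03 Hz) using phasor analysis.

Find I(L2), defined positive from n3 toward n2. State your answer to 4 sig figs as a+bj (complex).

Apply KCL at each of the 5 non-ground nodes and solve the resulting linear system.
Node n1: branches {R2, R3, R6, R7, C3, R13, I3} → V_1 = -0.0002570+0.03415j
Node n2: branches {R5, L2, R12, I2} → V_2 = -59.86-47.40j
Node n3: branches {R1, L1, R5, R6, R9, L2, R10, R12} → V_3 = -2.799-0.1040j
Node n4: branches {R2, I1, C1, L1, R3, R4, C2, R13} → V_4 = -1.019+0.03292j
Node n5: branches {C1, R8, R9, R11, C2, I2, I3} → V_5 = -1.034-0.02321j

0.6435-0.7763j A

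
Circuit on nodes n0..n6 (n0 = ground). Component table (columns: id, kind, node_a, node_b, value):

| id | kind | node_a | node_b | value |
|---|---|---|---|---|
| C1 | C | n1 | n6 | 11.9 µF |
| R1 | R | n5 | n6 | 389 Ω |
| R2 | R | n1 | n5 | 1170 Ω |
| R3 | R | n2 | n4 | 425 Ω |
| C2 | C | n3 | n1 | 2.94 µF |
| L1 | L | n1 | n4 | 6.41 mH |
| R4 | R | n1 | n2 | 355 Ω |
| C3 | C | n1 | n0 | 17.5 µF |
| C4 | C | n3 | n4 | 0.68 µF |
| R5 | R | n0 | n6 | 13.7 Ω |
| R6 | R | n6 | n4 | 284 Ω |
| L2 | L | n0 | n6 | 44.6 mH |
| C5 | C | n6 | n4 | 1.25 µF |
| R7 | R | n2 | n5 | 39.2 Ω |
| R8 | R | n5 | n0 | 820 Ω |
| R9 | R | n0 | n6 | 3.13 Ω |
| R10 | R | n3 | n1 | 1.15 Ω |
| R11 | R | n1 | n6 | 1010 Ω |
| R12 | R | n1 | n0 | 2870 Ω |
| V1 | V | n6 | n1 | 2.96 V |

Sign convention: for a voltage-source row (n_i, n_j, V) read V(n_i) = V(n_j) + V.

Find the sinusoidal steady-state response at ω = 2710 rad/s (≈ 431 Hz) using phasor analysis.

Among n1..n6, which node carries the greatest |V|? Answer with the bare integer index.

Element admittances at ω=2710 rad/s:
  Y(C1) = 0.000+0.03225j S between n1,n6
  Y(R1) = 0.002571+0.000j S between n5,n6
  Y(R2) = 0.0008547+0.000j S between n1,n5
  Y(R3) = 0.002353+0.000j S between n2,n4
  Y(C2) = 0.000+0.007967j S between n3,n1
  Y(L1) = 0.000-0.05757j S between n1,n4
  Y(R4) = 0.002817+0.000j S between n1,n2
  Y(C3) = 0.000+0.04742j S between n1,n0
  Y(C4) = 0.000+0.001843j S between n3,n4
  Y(R5) = 0.07299+0.000j S between n0,n6
  Y(R6) = 0.003521+0.000j S between n6,n4
  Y(L2) = 0.000-0.008274j S between n0,n6
  Y(C5) = 0.000+0.003388j S between n6,n4
  Y(R7) = 0.02551+0.000j S between n2,n5
  Y(R8) = 0.001220+0.000j S between n5,n0
  Y(R9) = 0.3195+0.000j S between n0,n6
  Y(R10) = 0.8696+0.000j S between n3,n1
  Y(R11) = 0.0009901+0.000j S between n1,n6
  Y(R12) = 0.0003484+0.000j S between n1,n0
  V1: constraint V(n6)−V(n1) = 2.96
Assemble and solve the 7×7 MNA system:
  V(n1)=-2.917+0.3519j  V(n2)=-1.921+0.3799j  V(n3)=-2.918+0.3516j  V(n4)=-3.080+0.6142j  V(n5)=-1.704+0.3613j  V(n6)=0.04299+0.3519j
  i(V1)=-0.03909-0.2429j

4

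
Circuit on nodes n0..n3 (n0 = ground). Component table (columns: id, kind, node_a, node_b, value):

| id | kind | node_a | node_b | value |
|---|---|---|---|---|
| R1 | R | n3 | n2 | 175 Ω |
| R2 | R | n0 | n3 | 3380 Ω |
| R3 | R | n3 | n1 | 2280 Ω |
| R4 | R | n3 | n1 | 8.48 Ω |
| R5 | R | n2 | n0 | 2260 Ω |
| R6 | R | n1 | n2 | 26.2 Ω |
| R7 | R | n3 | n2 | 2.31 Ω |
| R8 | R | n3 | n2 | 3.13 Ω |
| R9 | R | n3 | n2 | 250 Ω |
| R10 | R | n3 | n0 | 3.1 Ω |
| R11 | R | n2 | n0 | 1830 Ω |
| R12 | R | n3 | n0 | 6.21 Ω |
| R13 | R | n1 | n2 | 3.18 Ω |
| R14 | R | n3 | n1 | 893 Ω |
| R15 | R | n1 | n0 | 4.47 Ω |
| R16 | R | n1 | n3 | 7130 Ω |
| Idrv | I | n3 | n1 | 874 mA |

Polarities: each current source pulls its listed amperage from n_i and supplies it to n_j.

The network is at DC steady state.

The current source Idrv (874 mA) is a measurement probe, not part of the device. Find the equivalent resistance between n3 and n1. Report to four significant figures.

R_eq = 1.947 Ω

Apply KCL at each of the 3 non-ground nodes and solve the resulting linear system.
Node n1: branches {R3, R4, R6, R13, R14, R15, R16, Idrv} → V_1 = 1.164
Node n2: branches {R1, R5, R6, R7, R8, R9, R11, R13} → V_2 = 0.0003203
Node n3: branches {R1, R2, R3, R4, R7, R8, R9, R10, R12, R14, R16, Idrv} → V_3 = -0.5379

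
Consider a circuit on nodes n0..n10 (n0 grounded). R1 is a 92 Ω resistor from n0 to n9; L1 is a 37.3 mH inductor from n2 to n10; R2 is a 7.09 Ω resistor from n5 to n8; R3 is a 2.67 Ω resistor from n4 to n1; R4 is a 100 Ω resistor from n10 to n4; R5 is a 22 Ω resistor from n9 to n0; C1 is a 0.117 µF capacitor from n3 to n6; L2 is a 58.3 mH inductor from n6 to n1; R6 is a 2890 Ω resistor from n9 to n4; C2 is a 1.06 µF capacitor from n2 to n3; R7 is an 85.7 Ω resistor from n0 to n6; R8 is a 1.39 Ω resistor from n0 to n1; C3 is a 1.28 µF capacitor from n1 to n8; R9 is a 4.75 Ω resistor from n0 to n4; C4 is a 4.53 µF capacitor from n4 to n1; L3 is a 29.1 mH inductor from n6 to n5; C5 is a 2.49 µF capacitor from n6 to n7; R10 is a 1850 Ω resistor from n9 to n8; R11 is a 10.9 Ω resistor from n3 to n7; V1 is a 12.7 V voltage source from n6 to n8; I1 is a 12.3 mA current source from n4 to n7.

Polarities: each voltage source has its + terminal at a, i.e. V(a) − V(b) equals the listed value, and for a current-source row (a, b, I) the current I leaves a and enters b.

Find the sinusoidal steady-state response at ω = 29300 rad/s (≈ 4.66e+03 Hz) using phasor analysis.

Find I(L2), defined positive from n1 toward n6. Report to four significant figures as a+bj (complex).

Apply KCL at each of the 10 non-ground nodes and solve the resulting linear system.
Node n1: branches {R3, L2, R8, C3, C4} → V_1 = -0.1578-0.04292j
Node n2: branches {L1, C2} → V_2 = 12.34+3.637j
Node n3: branches {C1, C2, R11} → V_3 = 11.99+3.496j
Node n4: branches {R3, R4, R6, R9, C4, I1} → V_4 = -0.1173-0.05541j
Node n5: branches {R2, L3} → V_5 = -0.8108+3.383j
Node n6: branches {C1, L2, R7, L3, C5, V1} → V_6 = 11.89+3.488j
Node n7: branches {C5, R11, I1} → V_7 = 12.03+3.380j
Node n8: branches {R2, C3, R10, V1} → V_8 = -0.8117+3.488j
Node n9: branches {R1, R5, R6, R10} → V_9 = -0.008379+0.03262j
Node n10: branches {L1, R4} → V_10 = 0.3212-1.155j
Source currents: i(V1)=-0.1330-0.007760j

-0.002067+0.007052j A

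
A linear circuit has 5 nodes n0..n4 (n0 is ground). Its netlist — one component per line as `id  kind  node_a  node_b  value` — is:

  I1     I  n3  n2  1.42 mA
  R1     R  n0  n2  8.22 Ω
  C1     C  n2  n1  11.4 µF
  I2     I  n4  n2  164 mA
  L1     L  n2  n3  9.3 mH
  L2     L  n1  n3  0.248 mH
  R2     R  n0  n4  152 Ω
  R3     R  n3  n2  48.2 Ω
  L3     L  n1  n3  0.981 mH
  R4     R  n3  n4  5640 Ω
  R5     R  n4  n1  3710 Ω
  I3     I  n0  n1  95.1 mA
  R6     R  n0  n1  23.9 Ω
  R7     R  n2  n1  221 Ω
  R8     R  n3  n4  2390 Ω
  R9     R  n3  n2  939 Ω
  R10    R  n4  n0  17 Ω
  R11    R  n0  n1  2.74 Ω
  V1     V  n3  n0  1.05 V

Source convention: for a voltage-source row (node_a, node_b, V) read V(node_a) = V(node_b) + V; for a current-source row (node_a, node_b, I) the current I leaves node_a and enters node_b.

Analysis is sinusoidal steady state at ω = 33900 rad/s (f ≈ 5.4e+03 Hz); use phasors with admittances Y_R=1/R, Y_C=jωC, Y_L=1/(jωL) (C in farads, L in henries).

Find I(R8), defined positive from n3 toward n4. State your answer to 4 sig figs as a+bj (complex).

0.001470+1.420e-07j A

Apply KCL at each of the 4 non-ground nodes and solve the resulting linear system.
Node n1: branches {C1, L2, L3, R5, I3, R6, R7, R11} → V_1 = 0.5056-0.08345j
Node n2: branches {I1, R1, C1, I2, L1, R3, R7, R9} → V_2 = 0.6306-0.3380j
Node n3: branches {I1, L1, L2, R3, L3, R4, R8, R9, V1} → V_3 = 1.050+0.000j
Node n4: branches {I2, R2, R4, R5, R8, R10} → V_4 = -2.463-0.0003394j
Source currents: i(V1)=-0.02617+0.07509j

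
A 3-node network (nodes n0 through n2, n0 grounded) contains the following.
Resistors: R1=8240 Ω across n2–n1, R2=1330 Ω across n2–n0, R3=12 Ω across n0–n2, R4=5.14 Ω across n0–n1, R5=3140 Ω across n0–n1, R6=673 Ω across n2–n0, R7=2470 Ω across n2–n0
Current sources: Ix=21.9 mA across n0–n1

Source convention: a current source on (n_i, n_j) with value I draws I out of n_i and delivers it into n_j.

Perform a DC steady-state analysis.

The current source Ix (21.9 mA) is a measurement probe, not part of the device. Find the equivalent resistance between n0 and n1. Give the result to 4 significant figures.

R_eq = 5.128 Ω

MNA unknowns: 2 node voltages V₁..V_2
R1: Y=0.0001214 on G[2,1]
R2: Y=0.0007519 on G[2,0]
R3: Y=0.08333 on G[0,2]
R4: Y=0.1946 on G[0,1]
R5: Y=0.0003185 on G[0,1]
R6: Y=0.001486 on G[2,0]
R7: Y=0.0004049 on G[2,0]
Ix: z[0]−=0.0219, z[1]+=0.0219
solve → V1=0.1123, V2=0.0001583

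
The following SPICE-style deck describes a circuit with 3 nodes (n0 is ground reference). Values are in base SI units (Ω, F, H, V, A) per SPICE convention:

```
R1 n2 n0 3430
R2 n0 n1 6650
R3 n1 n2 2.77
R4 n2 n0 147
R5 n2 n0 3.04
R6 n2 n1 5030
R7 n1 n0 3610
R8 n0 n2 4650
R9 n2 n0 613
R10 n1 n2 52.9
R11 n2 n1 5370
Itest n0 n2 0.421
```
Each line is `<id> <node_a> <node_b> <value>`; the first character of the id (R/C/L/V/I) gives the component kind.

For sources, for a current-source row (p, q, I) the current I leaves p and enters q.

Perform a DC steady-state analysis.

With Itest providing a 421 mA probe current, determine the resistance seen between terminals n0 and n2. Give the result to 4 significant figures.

R_eq = 2.956 Ω

Apply KCL at each of the 2 non-ground nodes and solve the resulting linear system.
Node n1: branches {R2, R3, R6, R7, R10, R11} → V_1 = 1.243
Node n2: branches {R1, R3, R4, R5, R6, R8, R9, R10, R11, Itest} → V_2 = 1.244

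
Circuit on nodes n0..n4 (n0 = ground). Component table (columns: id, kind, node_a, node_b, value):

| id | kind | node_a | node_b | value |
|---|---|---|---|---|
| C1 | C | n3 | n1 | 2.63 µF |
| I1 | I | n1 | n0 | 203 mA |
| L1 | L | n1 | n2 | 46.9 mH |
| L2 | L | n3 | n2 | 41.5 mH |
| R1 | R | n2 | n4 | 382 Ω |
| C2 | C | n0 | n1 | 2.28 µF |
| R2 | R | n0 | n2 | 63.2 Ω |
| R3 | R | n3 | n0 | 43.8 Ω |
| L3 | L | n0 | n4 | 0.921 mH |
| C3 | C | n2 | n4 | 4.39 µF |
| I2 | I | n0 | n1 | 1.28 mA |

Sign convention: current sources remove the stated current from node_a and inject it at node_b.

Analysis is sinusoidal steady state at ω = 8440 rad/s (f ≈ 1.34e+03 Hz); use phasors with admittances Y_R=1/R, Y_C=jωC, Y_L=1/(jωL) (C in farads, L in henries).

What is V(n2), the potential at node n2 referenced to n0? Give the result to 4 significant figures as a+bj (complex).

MNA unknowns: 4 node voltages V₁..V_4
C1: Y=0.000+0.02220j on G[3,1]
I1: z[1]−=0.203, z[0]+=0.203
L1: Y=0.000-0.002526j on G[1,2]
L2: Y=0.000-0.002855j on G[3,2]
R1: Y=0.002618+0.000j on G[2,4]
C2: Y=0.000+0.01924j on G[0,1]
R2: Y=0.01582+0.000j on G[0,2]
R3: Y=0.02283+0.000j on G[3,0]
L3: Y=0.000-0.1286j on G[0,4]
C3: Y=0.000+0.03705j on G[2,4]
I2: z[0]−=0.00128, z[1]+=0.00128
solve → V1=-2.713+5.924j, V2=0.5121-0.1692j, V3=-4.698+1.278j, V4=-0.1998+0.08880j

0.5121-0.1692j V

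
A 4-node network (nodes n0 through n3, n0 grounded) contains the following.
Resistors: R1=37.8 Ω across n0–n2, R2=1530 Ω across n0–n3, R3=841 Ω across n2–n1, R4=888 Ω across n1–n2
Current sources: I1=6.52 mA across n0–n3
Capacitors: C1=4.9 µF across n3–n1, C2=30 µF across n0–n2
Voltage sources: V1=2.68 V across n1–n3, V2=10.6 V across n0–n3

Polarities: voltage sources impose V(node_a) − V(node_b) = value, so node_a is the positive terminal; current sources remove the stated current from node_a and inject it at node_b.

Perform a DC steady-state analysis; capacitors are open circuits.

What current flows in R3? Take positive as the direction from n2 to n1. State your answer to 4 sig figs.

Element admittances at DC:
  Y(R1) = 0.02646 S between n0,n2
  I1: injects 0.00652 A into n3 (from n0)
  Y(R2) = 0.0006536 S between n0,n3
  Y(C1) = 0.000 S between n3,n1
  Y(C2) = 0.000 S between n0,n2
  Y(R3) = 0.001189 S between n2,n1
  Y(R4) = 0.001126 S between n1,n2
  V1: constraint V(n1)−V(n3) = 2.68
  V2: constraint V(n0)−V(n3) = 10.6
Assemble and solve the 5×5 MNA system:
  V(n1)=-7.920  V(n2)=-0.6373  V(n3)=-10.60
  i(V1)=0.01686  i(V2)=-0.03031

0.008660 A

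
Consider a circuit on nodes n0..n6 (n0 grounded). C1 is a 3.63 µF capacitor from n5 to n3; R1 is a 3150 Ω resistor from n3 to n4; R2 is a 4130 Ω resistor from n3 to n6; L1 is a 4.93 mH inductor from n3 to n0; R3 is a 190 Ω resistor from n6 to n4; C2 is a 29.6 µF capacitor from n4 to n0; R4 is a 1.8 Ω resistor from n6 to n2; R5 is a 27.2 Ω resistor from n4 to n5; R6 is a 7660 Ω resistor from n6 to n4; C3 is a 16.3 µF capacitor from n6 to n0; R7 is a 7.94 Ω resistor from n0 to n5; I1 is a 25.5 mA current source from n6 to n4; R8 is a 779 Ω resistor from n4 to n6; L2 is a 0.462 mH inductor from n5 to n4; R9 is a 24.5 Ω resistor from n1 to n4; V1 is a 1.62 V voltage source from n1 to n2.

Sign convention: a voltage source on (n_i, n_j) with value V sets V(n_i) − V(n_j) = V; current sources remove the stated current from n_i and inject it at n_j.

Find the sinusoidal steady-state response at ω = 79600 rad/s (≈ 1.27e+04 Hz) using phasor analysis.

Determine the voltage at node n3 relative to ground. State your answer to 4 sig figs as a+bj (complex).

-0.003895-0.009534j V

Apply KCL at each of the 6 non-ground nodes and solve the resulting linear system.
Node n1: branches {R9, V1} → V_1 = 1.506+0.05980j
Node n2: branches {R4, V1} → V_2 = -0.1141+0.05980j
Node n3: branches {C1, R1, R2, L1} → V_3 = -0.003895-0.009534j
Node n4: branches {R1, R3, C2, R5, R6, I1, R8, L2, R9} → V_4 = 0.002481-0.03707j
Node n5: branches {C1, R5, R7, L2} → V_5 = -0.003894-0.009442j
Node n6: branches {R2, R3, R4, R6, C3, I1, R8} → V_6 = -0.003597+0.06692j
Source currents: i(V1)=-0.06137-0.003954j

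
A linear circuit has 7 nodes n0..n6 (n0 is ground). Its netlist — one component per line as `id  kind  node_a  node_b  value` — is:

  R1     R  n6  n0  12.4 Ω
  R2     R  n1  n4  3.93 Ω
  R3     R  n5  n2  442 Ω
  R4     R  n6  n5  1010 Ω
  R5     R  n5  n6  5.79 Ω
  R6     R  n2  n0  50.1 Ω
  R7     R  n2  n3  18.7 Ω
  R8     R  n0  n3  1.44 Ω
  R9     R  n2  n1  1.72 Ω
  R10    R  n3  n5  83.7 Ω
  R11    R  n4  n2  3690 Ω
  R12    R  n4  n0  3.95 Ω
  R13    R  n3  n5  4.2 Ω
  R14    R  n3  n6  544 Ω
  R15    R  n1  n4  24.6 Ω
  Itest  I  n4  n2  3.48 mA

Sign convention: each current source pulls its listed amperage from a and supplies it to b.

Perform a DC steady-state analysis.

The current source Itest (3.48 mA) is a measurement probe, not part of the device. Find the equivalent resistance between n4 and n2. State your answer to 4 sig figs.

Apply KCL at each of the 6 non-ground nodes and solve the resulting linear system.
Node n1: branches {R2, R9, R15} → V_1 = 0.006108
Node n2: branches {R3, R6, R7, R9, R11, Itest} → V_2 = 0.01076
Node n3: branches {R7, R8, R10, R13, R14} → V_3 = 0.0007487
Node n4: branches {R2, R11, R12, R15, Itest} → V_4 = -0.003053
Node n5: branches {R3, R4, R5, R10, R13} → V_5 = 0.0006894
Node n6: branches {R1, R4, R5, R14} → V_6 = 0.0004728

R_eq = 3.969 Ω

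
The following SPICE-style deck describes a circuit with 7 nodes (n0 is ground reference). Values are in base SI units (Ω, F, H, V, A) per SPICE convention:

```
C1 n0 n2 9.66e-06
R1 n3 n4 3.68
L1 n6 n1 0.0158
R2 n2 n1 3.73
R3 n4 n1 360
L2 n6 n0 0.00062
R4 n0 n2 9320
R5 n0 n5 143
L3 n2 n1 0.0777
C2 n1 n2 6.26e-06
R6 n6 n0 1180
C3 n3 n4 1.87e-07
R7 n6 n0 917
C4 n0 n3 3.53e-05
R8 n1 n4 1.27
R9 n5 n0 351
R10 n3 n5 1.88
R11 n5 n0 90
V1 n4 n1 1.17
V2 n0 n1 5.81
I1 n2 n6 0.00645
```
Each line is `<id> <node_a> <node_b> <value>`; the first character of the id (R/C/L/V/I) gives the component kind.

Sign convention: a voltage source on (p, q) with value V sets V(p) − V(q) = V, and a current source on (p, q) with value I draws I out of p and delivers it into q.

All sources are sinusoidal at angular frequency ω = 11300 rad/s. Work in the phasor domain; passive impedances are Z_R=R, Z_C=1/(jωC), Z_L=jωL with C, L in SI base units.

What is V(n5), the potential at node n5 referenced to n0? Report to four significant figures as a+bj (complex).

-1.455+1.966j V

Apply KCL at each of the 6 non-ground nodes and solve the resulting linear system.
Node n1: branches {L1, R2, R3, L3, C2, R8, V1, V2} → V_1 = -5.810+0.000j
Node n2: branches {C1, R2, R4, L3, C2, I1} → V_2 = -4.734+1.647j
Node n3: branches {R1, C3, C4, R10} → V_3 = -1.512+2.044j
Node n4: branches {R1, R3, C3, R8, V1} → V_4 = -4.640+0.000j
Node n5: branches {R5, R9, R10, R11} → V_5 = -1.455+1.966j
Node n6: branches {L1, L2, R6, R7, I1} → V_6 = -0.2188+0.04634j
Source currents: i(V1)=-0.07884+0.5619j, i(V2)=-1.020-1.047j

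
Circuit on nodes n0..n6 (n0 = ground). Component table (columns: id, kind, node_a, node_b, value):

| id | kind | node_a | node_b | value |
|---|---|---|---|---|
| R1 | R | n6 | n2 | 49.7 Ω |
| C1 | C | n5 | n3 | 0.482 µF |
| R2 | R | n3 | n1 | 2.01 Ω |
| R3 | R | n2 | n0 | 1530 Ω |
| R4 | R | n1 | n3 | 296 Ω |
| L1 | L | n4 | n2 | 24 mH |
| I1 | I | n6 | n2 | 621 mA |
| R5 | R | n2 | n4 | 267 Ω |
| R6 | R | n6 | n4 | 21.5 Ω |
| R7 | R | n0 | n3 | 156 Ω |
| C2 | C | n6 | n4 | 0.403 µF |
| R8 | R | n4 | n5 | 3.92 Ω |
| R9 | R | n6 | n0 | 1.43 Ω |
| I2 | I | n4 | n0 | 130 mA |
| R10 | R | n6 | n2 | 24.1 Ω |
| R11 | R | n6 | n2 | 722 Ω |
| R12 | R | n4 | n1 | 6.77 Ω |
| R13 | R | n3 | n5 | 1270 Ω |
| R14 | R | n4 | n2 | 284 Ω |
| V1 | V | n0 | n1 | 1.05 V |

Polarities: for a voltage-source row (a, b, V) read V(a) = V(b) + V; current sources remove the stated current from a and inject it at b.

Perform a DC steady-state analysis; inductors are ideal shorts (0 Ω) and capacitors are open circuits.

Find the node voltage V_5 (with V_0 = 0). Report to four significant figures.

1.023 V

Apply KCL at each of the 6 non-ground nodes and solve the resulting linear system.
Node n1: branches {R2, R4, R12, V1} → V_1 = -1.050
Node n2: branches {R1, R3, L1, I1, R5, R10, R11, R14} → V_2 = 1.029
Node n3: branches {C1, R2, R4, R7, R13} → V_3 = -1.034
Node n4: branches {L1, R5, R6, C2, R8, I2, R12, R14} → V_4 = 1.029
Node n5: branches {C1, R8, R13} → V_5 = 1.023
Node n6: branches {R1, I1, R6, C2, R9, R10, R11} → V_6 = -0.6284
Source currents: i(L1)=-0.5159, i(V1)=-0.3154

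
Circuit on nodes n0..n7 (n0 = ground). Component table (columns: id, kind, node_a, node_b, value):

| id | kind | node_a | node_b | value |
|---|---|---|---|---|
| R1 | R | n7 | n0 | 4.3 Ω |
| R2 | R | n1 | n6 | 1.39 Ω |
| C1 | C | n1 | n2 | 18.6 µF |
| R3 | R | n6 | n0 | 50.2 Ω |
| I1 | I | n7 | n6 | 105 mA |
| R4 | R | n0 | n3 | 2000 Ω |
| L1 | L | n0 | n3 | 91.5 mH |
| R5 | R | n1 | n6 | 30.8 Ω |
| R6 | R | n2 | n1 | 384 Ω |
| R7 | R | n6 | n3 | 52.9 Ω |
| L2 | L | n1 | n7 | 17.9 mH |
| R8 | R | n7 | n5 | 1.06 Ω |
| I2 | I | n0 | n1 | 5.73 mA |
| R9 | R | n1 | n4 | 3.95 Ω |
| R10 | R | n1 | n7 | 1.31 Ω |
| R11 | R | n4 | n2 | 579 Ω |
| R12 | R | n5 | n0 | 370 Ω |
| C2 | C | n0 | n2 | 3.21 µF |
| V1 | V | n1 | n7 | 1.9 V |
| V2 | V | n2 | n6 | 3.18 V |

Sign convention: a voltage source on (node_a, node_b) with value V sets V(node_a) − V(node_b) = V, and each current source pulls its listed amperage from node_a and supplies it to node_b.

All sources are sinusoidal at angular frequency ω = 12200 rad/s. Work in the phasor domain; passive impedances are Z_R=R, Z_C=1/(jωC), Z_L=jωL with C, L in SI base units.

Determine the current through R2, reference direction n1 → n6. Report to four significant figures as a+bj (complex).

MNA unknowns: 7 node voltages V₁..V_7 plus 2 source currents (V1, V2)
R1: Y=0.2326+0.000j on G[7,0]
R2: Y=0.7194+0.000j on G[1,6]
C1: Y=0.000+0.2269j on G[1,2]
R3: Y=0.01992+0.000j on G[6,0]
I1: z[7]−=0.105, z[6]+=0.105
R4: Y=0.0005000+0.000j on G[0,3]
L1: Y=0.000-0.0008958j on G[0,3]
R5: Y=0.03247+0.000j on G[1,6]
R6: Y=0.002604+0.000j on G[2,1]
R7: Y=0.01890+0.000j on G[6,3]
L2: Y=0.000-0.004579j on G[1,7]
R8: Y=0.9434+0.000j on G[7,5]
I2: z[0]−=0.00573, z[1]+=0.00573
R9: Y=0.2532+0.000j on G[1,4]
R10: Y=0.7634+0.000j on G[1,7]
R11: Y=0.001727+0.000j on G[4,2]
R12: Y=0.002703+0.000j on G[5,0]
C2: Y=0.000+0.03916j on G[0,2]
V1: row V1−V7=1.9, i_V1 at 1,7
V2: row V2−V6=3.18, i_V2 at 2,6
solve → V1=1.550-0.5895j, V2=4.421-1.634j, V3=1.280-1.533j, V4=1.570-0.5965j, V5=-0.3487-0.5878j, V6=1.241-1.634j, V7=-0.3497-0.5895j
aux → i_V1=-1.428-0.1300j, i_V2=-0.3135-0.8201j

0.2224+0.7517j A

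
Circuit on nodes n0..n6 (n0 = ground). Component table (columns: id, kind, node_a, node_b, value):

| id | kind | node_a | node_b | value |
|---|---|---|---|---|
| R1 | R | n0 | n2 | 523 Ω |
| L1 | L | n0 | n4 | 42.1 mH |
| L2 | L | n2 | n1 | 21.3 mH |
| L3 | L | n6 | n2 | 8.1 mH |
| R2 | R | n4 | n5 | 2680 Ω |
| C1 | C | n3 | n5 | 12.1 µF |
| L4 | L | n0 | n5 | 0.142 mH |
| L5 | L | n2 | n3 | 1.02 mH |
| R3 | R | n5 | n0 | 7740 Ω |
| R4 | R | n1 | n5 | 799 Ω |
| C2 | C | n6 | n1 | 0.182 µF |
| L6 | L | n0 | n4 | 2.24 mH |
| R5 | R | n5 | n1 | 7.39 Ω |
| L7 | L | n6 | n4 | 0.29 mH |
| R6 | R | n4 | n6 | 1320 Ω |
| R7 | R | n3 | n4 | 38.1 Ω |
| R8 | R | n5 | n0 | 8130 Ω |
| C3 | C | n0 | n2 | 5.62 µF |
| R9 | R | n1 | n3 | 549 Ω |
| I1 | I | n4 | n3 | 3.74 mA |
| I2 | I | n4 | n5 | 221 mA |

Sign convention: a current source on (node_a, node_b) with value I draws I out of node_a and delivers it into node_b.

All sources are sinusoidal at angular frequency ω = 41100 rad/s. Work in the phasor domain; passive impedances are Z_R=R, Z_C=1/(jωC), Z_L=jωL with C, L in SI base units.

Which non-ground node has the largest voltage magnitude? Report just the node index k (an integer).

6

Element admittances at ω=41100 rad/s:
  Y(R1) = 0.001912+0.000j S between n0,n2
  Y(L1) = 0.000-0.0005779j S between n0,n4
  Y(L2) = 0.000-0.001142j S between n2,n1
  Y(L3) = 0.000-0.003004j S between n6,n2
  Y(R2) = 0.0003731+0.000j S between n4,n5
  Y(C1) = 0.000+0.4973j S between n3,n5
  Y(L4) = 0.000-0.1713j S between n0,n5
  Y(L5) = 0.000-0.02385j S between n2,n3
  Y(R3) = 0.0001292+0.000j S between n5,n0
  Y(R4) = 0.001252+0.000j S between n1,n5
  Y(C2) = 0.000+0.007480j S between n6,n1
  Y(L6) = 0.000-0.01086j S between n0,n4
  Y(R5) = 0.1353+0.000j S between n5,n1
  Y(L7) = 0.000-0.08390j S between n6,n4
  Y(R6) = 0.0007576+0.000j S between n4,n6
  Y(R7) = 0.02625+0.000j S between n3,n4
  Y(R8) = 0.0001230+0.000j S between n5,n0
  Y(C3) = 0.000+0.2310j S between n0,n2
  Y(R9) = 0.001821+0.000j S between n1,n3
  I1: injects 0.00374 A into n3 (from n4)
  I2: injects 0.221 A into n5 (from n4)
Assemble and solve the 6×6 MNA system:
  V(n1)=0.6242-0.4191j  V(n2)=0.05580-0.03408j  V(n3)=0.5033+0.4747j  V(n4)=-7.503-1.244j  V(n5)=0.5759+0.03568j  V(n6)=-7.983-1.272j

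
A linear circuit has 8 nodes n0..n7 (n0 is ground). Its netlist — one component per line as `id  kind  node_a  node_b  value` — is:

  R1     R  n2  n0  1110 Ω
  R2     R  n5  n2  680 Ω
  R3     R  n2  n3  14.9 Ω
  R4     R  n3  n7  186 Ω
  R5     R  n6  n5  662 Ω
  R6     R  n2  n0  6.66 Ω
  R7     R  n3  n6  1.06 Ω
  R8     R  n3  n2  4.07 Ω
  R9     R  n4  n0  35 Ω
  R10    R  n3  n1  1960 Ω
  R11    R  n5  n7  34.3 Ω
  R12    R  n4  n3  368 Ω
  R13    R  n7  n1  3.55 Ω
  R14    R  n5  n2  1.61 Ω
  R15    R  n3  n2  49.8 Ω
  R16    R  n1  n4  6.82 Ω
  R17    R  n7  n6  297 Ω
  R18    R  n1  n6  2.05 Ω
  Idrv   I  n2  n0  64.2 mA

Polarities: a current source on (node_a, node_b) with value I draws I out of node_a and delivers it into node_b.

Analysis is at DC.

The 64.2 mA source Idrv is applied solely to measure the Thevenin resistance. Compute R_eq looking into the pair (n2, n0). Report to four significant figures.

R_eq = 5.800 Ω

Element admittances at DC:
  Y(R1) = 0.0009009 S between n2,n0
  Y(R2) = 0.001471 S between n5,n2
  Y(R3) = 0.06711 S between n2,n3
  Y(R4) = 0.005376 S between n3,n7
  Y(R5) = 0.001511 S between n6,n5
  Y(R6) = 0.1502 S between n2,n0
  Y(R7) = 0.9434 S between n3,n6
  Y(R8) = 0.2457 S between n3,n2
  Y(R9) = 0.02857 S between n4,n0
  Y(R10) = 0.0005102 S between n3,n1
  Y(R11) = 0.02915 S between n5,n7
  Y(R12) = 0.002717 S between n4,n3
  Y(R13) = 0.2817 S between n7,n1
  Y(R14) = 0.6211 S between n5,n2
  Y(R15) = 0.02008 S between n3,n2
  Y(R16) = 0.1466 S between n1,n4
  Y(R17) = 0.003367 S between n7,n6
  Y(R18) = 0.4878 S between n1,n6
  Idrv: injects 0.0642 A into n0 (from n2)
Assemble and solve the 7×7 MNA system:
  V(n1)=-0.3312  V(n2)=-0.3724  V(n3)=-0.3517  V(n4)=-0.2783  V(n5)=-0.3707  V(n6)=-0.3447  V(n7)=-0.3353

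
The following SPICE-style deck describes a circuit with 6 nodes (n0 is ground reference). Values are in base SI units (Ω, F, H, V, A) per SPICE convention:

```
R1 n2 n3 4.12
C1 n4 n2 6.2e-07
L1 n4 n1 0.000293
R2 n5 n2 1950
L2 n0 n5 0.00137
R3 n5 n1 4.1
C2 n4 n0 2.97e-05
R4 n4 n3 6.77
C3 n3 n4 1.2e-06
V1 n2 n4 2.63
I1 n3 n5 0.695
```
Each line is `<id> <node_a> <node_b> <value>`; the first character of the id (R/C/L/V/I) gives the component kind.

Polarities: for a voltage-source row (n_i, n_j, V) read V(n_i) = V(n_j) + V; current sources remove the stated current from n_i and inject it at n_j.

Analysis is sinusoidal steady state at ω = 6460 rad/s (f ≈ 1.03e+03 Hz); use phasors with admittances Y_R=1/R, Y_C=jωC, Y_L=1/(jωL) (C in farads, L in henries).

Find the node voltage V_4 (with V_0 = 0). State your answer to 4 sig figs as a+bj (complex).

Apply KCL at each of the 5 non-ground nodes and solve the resulting linear system.
Node n1: branches {L1, R3} → V_1 = 0.7298+2.646j
Node n2: branches {R1, C1, R2, V1} → V_2 = 3.774+2.086j
Node n3: branches {R1, R4, C3, I1} → V_3 = 0.9986+2.089j
Node n4: branches {C1, L1, C2, R4, C3, V1} → V_4 = 1.144+2.086j
Node n5: branches {R2, L2, R3, I1} → V_5 = 1.942+3.542j
Source currents: i(V1)=-0.6745-0.009088j

1.144+2.086j V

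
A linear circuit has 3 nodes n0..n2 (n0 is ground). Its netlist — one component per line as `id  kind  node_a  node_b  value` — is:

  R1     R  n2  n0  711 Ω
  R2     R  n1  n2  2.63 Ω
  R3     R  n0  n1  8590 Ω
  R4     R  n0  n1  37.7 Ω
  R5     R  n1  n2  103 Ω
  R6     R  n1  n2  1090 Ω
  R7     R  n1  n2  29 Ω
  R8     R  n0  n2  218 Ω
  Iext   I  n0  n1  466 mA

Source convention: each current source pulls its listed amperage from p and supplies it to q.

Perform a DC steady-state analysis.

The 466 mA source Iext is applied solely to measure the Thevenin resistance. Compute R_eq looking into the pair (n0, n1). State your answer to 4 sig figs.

R_eq = 30.72 Ω

MNA unknowns: 2 node voltages V₁..V_2
R1: Y=0.001406 on G[2,0]
R2: Y=0.3802 on G[1,2]
R3: Y=0.0001164 on G[0,1]
R4: Y=0.02653 on G[0,1]
R5: Y=0.009709 on G[1,2]
R6: Y=0.0009174 on G[1,2]
R7: Y=0.03448 on G[1,2]
R8: Y=0.004587 on G[0,2]
Iext: z[0]−=0.466, z[1]+=0.466
solve → V1=14.32, V2=14.12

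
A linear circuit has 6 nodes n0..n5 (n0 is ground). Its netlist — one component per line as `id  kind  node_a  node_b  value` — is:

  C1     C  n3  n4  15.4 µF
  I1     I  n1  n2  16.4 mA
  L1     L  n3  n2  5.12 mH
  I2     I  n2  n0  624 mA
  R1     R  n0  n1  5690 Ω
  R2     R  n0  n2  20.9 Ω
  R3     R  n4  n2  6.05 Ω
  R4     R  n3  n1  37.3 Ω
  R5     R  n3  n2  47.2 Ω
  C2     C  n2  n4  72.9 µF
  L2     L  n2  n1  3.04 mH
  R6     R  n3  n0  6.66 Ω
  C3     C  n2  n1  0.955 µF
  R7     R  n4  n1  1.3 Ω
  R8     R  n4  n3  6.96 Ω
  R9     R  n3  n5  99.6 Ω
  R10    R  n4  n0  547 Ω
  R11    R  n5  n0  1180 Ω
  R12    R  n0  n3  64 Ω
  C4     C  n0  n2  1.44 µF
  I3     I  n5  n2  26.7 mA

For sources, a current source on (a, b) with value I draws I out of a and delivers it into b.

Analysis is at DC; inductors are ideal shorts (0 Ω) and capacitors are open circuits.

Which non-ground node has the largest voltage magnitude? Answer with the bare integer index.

5

MNA unknowns: 5 node voltages V₁..V_5 plus 2 source currents (L1, L2)
C1: Y=0.000 on G[3,4]
I1: z[1]−=0.0164, z[2]+=0.0164
L1: row V3−V2=0, i_L1 at 3,2
I2: z[2]−=0.624, z[0]+=0.624
R1: Y=0.0001757 on G[0,1]
R2: Y=0.04785 on G[0,2]
R3: Y=0.1653 on G[4,2]
R4: Y=0.02681 on G[3,1]
R5: Y=0.02119 on G[3,2]
C2: Y=0.000 on G[2,4]
L2: row V2−V1=0, i_L2 at 2,1
R6: Y=0.1502 on G[3,0]
C3: Y=0.000 on G[2,1]
R7: Y=0.7692 on G[4,1]
R8: Y=0.1437 on G[4,3]
R9: Y=0.01004 on G[3,5]
R10: Y=0.001828 on G[4,0]
R11: Y=0.0008475 on G[5,0]
R12: Y=0.01562 on G[0,3]
C4: Y=0.000 on G[0,2]
I3: z[5]−=0.0267, z[2]+=0.0267
solve → V1=-2.874, V2=-2.874, V3=-2.874, V4=-2.869, V5=-5.103
aux → i_L1=0.4547, i_L2=0.01215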